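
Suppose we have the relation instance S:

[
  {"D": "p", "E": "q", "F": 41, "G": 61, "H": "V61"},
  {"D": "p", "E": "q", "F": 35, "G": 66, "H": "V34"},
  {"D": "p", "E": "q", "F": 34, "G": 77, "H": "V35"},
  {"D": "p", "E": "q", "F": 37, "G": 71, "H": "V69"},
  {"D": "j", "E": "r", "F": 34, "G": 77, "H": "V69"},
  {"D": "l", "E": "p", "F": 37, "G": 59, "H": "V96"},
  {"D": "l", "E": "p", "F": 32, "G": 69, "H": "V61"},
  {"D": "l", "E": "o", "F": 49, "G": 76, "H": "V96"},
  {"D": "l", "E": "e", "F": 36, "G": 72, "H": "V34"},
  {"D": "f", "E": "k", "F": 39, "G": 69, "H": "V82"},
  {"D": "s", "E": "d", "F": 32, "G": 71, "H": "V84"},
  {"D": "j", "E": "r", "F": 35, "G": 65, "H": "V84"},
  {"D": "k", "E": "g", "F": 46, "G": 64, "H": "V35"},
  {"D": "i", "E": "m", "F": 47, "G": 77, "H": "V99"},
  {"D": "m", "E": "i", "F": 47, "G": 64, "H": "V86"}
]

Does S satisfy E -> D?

Yes

E=q: 4 rows → D = p, p, p, p ✓
E=r: 2 rows → D = j, j ✓
E=p: 2 rows → D = l, l ✓
E=o: 1 row → D = l ✓
E=e: 1 row → D = l ✓
E=k: 1 row → D = f ✓
E=d: 1 row → D = s ✓
E=g: 1 row → D = k ✓
E=m: 1 row → D = i ✓
E=i: 1 row → D = m ✓
Every E value is associated with a single D value, so E -> D holds.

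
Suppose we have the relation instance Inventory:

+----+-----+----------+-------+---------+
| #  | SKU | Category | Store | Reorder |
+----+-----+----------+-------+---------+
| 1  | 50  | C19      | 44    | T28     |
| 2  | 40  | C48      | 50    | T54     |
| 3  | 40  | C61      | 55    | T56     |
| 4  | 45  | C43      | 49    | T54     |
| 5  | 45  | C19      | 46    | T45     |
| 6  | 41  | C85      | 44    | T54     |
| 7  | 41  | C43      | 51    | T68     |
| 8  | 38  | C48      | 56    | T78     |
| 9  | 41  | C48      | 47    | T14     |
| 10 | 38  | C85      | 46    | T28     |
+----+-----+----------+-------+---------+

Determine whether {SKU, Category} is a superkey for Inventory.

Yes

All 10 rows have distinct {SKU, Category} values, so {SKU, Category} → (all attributes) holds and {SKU, Category} is a superkey.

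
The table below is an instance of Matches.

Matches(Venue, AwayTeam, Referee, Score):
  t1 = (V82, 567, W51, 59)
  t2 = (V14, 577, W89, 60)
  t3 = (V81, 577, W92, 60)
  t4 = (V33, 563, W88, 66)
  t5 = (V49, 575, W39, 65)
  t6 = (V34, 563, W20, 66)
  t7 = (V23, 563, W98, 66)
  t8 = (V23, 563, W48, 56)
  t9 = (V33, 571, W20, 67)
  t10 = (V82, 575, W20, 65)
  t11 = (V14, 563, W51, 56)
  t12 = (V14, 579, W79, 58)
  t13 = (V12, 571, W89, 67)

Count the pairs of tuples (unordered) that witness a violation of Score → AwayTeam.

Score=60: all 2 rows agree on AwayTeam — 0 pairs.
Score=66: all 3 rows agree on AwayTeam — 0 pairs.
Score=65: all 2 rows agree on AwayTeam — 0 pairs.
Score=56: all 2 rows agree on AwayTeam — 0 pairs.
Score=67: all 2 rows agree on AwayTeam — 0 pairs.

0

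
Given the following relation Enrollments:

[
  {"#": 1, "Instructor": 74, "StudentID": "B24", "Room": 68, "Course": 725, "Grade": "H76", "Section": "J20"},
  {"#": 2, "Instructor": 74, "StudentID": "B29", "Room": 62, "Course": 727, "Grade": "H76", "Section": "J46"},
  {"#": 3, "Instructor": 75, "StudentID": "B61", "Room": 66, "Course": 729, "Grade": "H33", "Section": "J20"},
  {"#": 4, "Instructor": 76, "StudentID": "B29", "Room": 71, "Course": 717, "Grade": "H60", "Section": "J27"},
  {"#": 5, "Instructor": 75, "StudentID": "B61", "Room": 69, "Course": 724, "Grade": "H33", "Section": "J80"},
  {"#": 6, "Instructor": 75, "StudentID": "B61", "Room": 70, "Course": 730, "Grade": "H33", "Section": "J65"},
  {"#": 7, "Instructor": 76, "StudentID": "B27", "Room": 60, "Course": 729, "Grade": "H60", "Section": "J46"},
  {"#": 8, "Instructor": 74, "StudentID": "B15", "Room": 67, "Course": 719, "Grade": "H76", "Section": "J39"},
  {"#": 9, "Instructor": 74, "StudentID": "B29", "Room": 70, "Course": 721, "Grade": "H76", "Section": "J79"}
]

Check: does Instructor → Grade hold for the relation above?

Instructor=74: rows 1, 2, 8, 9 → Grade = H76, H76, H76, H76 ✓
Instructor=75: rows 3, 5, 6 → Grade = H33, H33, H33 ✓
Instructor=76: rows 4, 7 → Grade = H60, H60 ✓
Every Instructor value is associated with a single Grade value, so Instructor → Grade holds.

Yes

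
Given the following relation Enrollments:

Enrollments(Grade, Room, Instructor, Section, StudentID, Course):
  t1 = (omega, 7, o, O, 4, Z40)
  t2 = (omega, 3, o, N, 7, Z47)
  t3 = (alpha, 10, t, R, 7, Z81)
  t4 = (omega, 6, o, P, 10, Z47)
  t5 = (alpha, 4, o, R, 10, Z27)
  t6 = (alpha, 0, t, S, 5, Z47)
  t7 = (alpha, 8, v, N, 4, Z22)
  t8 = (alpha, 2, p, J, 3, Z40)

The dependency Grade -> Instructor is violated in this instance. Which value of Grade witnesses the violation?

Grade=omega: rows 1, 2, 4 → Instructor = o, o, o ✓
Grade=alpha: rows 3, 5, 6, 7, 8 → Instructor takes values {t, o, v, p} — violation
The only Grade value with inconsistent Instructor is Grade=alpha.

alpha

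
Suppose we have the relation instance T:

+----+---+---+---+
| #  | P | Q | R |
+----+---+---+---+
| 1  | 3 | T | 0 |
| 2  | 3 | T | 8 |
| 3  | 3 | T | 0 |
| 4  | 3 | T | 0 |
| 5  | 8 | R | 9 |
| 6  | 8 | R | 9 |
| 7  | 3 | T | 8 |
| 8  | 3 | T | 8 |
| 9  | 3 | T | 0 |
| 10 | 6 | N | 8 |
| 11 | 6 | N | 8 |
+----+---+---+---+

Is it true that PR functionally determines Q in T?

Yes

(P=3, R=0): rows 1, 3, 4, 9 → Q = T, T, T, T ✓
(P=3, R=8): rows 2, 7, 8 → Q = T, T, T ✓
(P=8, R=9): rows 5, 6 → Q = R, R ✓
(P=6, R=8): rows 10, 11 → Q = N, N ✓
Every PR value is associated with a single Q value, so PR -> Q holds.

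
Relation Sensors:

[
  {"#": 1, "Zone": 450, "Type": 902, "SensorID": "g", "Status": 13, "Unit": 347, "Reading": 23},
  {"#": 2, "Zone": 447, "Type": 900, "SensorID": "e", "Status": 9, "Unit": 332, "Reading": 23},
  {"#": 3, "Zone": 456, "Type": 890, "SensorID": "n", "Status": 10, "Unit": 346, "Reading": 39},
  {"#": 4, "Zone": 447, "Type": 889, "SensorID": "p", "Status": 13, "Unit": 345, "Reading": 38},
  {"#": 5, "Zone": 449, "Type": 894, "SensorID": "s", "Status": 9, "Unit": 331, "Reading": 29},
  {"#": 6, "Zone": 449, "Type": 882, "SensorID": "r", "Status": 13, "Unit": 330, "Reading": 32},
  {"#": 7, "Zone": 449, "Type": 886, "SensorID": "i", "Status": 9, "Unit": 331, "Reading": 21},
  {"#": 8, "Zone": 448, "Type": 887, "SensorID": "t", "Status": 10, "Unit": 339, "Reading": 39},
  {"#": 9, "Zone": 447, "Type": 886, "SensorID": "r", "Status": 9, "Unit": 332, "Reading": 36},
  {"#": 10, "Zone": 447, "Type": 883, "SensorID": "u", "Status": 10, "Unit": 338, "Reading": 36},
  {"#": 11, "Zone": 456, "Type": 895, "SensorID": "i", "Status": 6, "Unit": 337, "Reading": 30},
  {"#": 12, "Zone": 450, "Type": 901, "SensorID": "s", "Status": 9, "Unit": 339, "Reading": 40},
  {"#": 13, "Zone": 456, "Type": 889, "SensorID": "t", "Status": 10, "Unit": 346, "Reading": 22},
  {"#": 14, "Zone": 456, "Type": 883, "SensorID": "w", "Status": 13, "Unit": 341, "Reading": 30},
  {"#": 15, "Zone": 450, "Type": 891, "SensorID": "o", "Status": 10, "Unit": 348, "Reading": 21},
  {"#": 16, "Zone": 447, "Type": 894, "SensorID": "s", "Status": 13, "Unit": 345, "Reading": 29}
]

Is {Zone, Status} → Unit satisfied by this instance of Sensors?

(Zone=450, Status=13): row 1 → Unit = 347 ✓
(Zone=447, Status=9): rows 2, 9 → Unit = 332, 332 ✓
(Zone=456, Status=10): rows 3, 13 → Unit = 346, 346 ✓
(Zone=447, Status=13): rows 4, 16 → Unit = 345, 345 ✓
(Zone=449, Status=9): rows 5, 7 → Unit = 331, 331 ✓
(Zone=449, Status=13): row 6 → Unit = 330 ✓
(Zone=448, Status=10): row 8 → Unit = 339 ✓
(Zone=447, Status=10): row 10 → Unit = 338 ✓
(Zone=456, Status=6): row 11 → Unit = 337 ✓
(Zone=450, Status=9): row 12 → Unit = 339 ✓
(Zone=456, Status=13): row 14 → Unit = 341 ✓
(Zone=450, Status=10): row 15 → Unit = 348 ✓
Every {Zone, Status} value is associated with a single Unit value, so {Zone, Status} → Unit holds.

Yes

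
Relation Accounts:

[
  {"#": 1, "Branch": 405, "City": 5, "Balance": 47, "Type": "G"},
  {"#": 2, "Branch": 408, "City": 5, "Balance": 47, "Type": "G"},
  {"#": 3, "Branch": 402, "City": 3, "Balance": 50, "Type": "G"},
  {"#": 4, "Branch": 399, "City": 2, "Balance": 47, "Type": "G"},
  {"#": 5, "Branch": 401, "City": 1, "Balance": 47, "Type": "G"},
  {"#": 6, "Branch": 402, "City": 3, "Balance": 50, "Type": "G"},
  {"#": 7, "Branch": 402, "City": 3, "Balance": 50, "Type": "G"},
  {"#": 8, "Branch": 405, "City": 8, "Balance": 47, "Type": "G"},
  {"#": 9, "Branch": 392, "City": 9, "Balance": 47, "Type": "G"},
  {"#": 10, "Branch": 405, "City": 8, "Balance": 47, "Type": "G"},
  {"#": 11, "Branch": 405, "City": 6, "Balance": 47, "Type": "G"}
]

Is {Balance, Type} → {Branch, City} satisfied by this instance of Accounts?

(Balance=47, Type=G): rows 1, 2, 4, 5, 8, 9, 10, 11 → {Branch,City} takes values {(405, 5), (408, 5), (399, 2), (401, 1), (405, 8), (392, 9), (405, 6)} — violation
(Balance=50, Type=G): rows 3, 6, 7 → {Branch,City} = (402, 3), (402, 3), (402, 3) ✓
Two rows agree on {Balance, Type} but differ on {Branch, City}, so {Balance, Type} → {Branch, City} does not hold.

No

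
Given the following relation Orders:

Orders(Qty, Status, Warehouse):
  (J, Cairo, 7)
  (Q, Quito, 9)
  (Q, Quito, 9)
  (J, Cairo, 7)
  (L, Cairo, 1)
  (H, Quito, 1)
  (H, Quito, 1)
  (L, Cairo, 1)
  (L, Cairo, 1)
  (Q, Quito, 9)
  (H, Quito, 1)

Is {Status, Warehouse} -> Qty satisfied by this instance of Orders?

Yes

(Status=Cairo, Warehouse=7): 2 rows → Qty = J, J ✓
(Status=Quito, Warehouse=9): 3 rows → Qty = Q, Q, Q ✓
(Status=Cairo, Warehouse=1): 3 rows → Qty = L, L, L ✓
(Status=Quito, Warehouse=1): 3 rows → Qty = H, H, H ✓
Every {Status, Warehouse} value is associated with a single Qty value, so {Status, Warehouse} -> Qty holds.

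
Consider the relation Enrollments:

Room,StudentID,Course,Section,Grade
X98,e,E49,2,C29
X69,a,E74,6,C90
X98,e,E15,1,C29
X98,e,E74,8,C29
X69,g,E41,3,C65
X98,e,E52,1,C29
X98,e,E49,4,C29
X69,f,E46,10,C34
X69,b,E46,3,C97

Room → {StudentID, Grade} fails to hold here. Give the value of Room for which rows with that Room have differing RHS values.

Room=X98: 5 rows → {StudentID,Grade} = (e, C29), (e, C29), (e, C29), (e, C29), (e, C29) ✓
Room=X69: 4 rows → {StudentID,Grade} takes values {(a, C90), (g, C65), (f, C34), (b, C97)} — violation
The only Room value with inconsistent RHS is Room=X69.

X69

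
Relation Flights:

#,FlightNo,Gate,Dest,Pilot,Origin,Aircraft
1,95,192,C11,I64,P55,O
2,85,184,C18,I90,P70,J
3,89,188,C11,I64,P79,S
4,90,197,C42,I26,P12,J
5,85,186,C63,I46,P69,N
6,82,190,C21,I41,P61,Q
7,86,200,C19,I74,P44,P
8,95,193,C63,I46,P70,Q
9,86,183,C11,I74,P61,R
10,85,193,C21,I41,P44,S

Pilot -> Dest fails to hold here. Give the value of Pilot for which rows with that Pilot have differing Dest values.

I74

Pilot=I64: rows 1, 3 → Dest = C11, C11 ✓
Pilot=I90: row 2 → Dest = C18 ✓
Pilot=I26: row 4 → Dest = C42 ✓
Pilot=I46: rows 5, 8 → Dest = C63, C63 ✓
Pilot=I41: rows 6, 10 → Dest = C21, C21 ✓
Pilot=I74: rows 7, 9 → Dest takes values {C19, C11} — violation
The only Pilot value with inconsistent Dest is Pilot=I74.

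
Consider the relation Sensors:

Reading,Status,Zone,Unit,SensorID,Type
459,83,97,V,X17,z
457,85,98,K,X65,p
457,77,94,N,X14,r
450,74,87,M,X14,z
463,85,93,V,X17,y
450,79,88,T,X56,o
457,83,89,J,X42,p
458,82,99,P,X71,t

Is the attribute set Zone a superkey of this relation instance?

Yes

All 8 rows have distinct Zone values, so Zone → (all attributes) holds and Zone is a superkey.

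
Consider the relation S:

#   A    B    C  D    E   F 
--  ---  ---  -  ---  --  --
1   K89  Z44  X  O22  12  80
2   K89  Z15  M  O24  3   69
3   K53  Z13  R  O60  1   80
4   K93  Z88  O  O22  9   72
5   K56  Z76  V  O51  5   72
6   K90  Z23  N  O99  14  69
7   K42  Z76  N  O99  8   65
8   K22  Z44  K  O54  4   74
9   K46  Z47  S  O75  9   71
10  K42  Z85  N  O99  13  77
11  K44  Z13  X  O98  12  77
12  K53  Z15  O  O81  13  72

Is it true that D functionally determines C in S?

D=O22: rows 1, 4 → C takes values {X, O} — violation
D=O24: row 2 → C = M ✓
D=O60: row 3 → C = R ✓
D=O51: row 5 → C = V ✓
D=O99: rows 6, 7, 10 → C = N, N, N ✓
D=O54: row 8 → C = K ✓
D=O75: row 9 → C = S ✓
D=O98: row 11 → C = X ✓
D=O81: row 12 → C = O ✓
Two rows agree on D but differ on C, so D → C does not hold.

No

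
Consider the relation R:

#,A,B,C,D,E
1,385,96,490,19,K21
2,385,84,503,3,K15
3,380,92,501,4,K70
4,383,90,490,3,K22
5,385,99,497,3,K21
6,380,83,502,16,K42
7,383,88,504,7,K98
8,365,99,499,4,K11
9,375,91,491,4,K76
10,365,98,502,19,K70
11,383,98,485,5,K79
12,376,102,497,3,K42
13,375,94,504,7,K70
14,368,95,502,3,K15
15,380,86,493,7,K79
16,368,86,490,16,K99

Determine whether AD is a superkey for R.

No

Rows 2 and 5 have the same AD value (A=385, D=3) but are distinct tuples, so AD does not determine every attribute — not a superkey.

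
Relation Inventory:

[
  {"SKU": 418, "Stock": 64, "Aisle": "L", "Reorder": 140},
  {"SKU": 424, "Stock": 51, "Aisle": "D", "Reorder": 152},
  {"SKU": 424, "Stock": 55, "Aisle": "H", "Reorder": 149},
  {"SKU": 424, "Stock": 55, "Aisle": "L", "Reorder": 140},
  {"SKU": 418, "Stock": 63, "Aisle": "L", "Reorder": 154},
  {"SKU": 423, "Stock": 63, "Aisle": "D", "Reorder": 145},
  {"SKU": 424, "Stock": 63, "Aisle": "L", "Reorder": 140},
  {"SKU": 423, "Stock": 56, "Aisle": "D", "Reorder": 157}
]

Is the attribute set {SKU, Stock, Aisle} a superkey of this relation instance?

All 8 rows have distinct {SKU, Stock, Aisle} values, so {SKU, Stock, Aisle} → (all attributes) holds and {SKU, Stock, Aisle} is a superkey.

Yes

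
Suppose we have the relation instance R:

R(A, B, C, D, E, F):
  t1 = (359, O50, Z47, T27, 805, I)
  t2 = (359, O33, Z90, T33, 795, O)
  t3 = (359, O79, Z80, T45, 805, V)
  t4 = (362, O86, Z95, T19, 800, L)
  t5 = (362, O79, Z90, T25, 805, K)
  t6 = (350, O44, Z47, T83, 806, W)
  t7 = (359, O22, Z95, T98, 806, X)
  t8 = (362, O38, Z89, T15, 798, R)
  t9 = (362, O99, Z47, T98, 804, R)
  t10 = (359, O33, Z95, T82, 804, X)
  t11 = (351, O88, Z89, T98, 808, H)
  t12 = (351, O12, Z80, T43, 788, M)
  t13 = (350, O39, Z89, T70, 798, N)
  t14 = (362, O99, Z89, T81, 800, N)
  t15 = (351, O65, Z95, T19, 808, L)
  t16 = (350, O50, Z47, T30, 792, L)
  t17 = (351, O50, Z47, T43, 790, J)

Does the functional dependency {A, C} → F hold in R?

(A=359, C=Z47): row 1 → F = I ✓
(A=359, C=Z90): row 2 → F = O ✓
(A=359, C=Z80): row 3 → F = V ✓
(A=362, C=Z95): row 4 → F = L ✓
(A=362, C=Z90): row 5 → F = K ✓
(A=350, C=Z47): rows 6, 16 → F takes values {W, L} — violation
(A=359, C=Z95): rows 7, 10 → F = X, X ✓
(A=362, C=Z89): rows 8, 14 → F takes values {R, N} — violation
(A=362, C=Z47): row 9 → F = R ✓
(A=351, C=Z89): row 11 → F = H ✓
(A=351, C=Z80): row 12 → F = M ✓
(A=350, C=Z89): row 13 → F = N ✓
(A=351, C=Z95): row 15 → F = L ✓
(A=351, C=Z47): row 17 → F = J ✓
Two rows agree on {A, C} but differ on F, so {A, C} → F does not hold.

No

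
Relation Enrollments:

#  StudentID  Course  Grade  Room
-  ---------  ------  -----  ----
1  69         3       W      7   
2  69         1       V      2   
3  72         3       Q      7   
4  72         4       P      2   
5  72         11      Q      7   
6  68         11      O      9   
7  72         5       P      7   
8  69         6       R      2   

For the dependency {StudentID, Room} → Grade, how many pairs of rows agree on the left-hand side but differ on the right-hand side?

(StudentID=69, Room=2): violating pairs (2,8) — 1 pair.
(StudentID=72, Room=7): violating pairs (3,7), (5,7) — 2 pairs.

3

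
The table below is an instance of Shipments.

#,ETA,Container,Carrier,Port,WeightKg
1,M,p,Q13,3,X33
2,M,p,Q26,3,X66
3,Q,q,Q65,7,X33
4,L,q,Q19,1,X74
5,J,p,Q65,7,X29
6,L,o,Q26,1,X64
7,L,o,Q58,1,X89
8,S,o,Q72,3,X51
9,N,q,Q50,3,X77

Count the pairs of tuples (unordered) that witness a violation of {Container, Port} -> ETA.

(Container=p, Port=3): all 2 rows agree on ETA — 0 pairs.
(Container=o, Port=1): all 2 rows agree on ETA — 0 pairs.

0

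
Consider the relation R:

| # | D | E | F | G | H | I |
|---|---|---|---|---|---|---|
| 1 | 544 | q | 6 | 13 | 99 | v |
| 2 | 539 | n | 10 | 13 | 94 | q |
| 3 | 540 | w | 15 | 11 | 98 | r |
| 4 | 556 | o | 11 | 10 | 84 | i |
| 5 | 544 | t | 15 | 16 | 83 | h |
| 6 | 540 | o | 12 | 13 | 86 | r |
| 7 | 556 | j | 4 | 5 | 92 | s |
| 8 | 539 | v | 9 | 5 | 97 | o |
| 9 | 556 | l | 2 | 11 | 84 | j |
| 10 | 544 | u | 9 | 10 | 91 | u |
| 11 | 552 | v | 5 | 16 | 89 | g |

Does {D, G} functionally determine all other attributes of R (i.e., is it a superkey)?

Yes

All 11 rows have distinct {D, G} values, so {D, G} → (all attributes) holds and {D, G} is a superkey.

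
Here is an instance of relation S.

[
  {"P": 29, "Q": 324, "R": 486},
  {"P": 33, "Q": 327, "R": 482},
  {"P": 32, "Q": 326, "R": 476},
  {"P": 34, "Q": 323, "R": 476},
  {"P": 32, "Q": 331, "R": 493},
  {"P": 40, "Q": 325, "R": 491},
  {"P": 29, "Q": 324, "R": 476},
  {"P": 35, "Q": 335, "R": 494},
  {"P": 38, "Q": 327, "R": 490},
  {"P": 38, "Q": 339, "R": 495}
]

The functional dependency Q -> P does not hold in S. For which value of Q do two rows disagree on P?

327

Q=324: 2 rows → P = 29, 29 ✓
Q=327: 2 rows → P takes values {33, 38} — violation
Q=326: 1 row → P = 32 ✓
Q=323: 1 row → P = 34 ✓
Q=331: 1 row → P = 32 ✓
Q=325: 1 row → P = 40 ✓
Q=335: 1 row → P = 35 ✓
Q=339: 1 row → P = 38 ✓
The only Q value with inconsistent P is Q=327.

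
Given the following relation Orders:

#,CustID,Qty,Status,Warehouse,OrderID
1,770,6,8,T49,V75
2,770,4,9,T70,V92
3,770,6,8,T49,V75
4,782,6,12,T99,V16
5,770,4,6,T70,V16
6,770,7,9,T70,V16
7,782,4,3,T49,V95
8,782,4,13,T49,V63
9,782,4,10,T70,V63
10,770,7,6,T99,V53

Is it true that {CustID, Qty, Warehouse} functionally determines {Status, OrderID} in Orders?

No

(CustID=770, Qty=6, Warehouse=T49): rows 1, 3 → {Status,OrderID} = (8, V75), (8, V75) ✓
(CustID=770, Qty=4, Warehouse=T70): rows 2, 5 → {Status,OrderID} takes values {(9, V92), (6, V16)} — violation
(CustID=782, Qty=6, Warehouse=T99): row 4 → {Status,OrderID} = (12, V16) ✓
(CustID=770, Qty=7, Warehouse=T70): row 6 → {Status,OrderID} = (9, V16) ✓
(CustID=782, Qty=4, Warehouse=T49): rows 7, 8 → {Status,OrderID} takes values {(3, V95), (13, V63)} — violation
(CustID=782, Qty=4, Warehouse=T70): row 9 → {Status,OrderID} = (10, V63) ✓
(CustID=770, Qty=7, Warehouse=T99): row 10 → {Status,OrderID} = (6, V53) ✓
Two rows agree on {CustID, Qty, Warehouse} but differ on {Status, OrderID}, so {CustID, Qty, Warehouse} -> {Status, OrderID} does not hold.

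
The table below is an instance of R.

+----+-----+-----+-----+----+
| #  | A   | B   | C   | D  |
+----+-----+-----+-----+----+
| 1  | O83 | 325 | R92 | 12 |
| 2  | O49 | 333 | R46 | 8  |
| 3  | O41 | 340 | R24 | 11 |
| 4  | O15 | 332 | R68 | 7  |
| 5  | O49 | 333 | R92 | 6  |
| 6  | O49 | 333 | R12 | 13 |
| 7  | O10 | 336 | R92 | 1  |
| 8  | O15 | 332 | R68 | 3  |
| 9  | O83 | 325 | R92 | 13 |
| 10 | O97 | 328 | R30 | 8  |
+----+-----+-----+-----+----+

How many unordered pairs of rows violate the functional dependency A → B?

0

A=O83: all 2 rows agree on B — 0 pairs.
A=O49: all 3 rows agree on B — 0 pairs.
A=O15: all 2 rows agree on B — 0 pairs.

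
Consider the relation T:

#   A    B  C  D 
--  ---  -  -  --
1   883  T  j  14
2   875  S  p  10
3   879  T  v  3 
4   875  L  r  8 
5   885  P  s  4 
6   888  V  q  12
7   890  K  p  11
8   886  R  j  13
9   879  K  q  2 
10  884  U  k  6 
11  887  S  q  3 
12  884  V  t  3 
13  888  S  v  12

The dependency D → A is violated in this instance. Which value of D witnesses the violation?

D=14: row 1 → A = 883 ✓
D=10: row 2 → A = 875 ✓
D=3: rows 3, 11, 12 → A takes values {879, 887, 884} — violation
D=8: row 4 → A = 875 ✓
D=4: row 5 → A = 885 ✓
D=12: rows 6, 13 → A = 888, 888 ✓
D=11: row 7 → A = 890 ✓
D=13: row 8 → A = 886 ✓
D=2: row 9 → A = 879 ✓
D=6: row 10 → A = 884 ✓
The only D value with inconsistent A is D=3.

3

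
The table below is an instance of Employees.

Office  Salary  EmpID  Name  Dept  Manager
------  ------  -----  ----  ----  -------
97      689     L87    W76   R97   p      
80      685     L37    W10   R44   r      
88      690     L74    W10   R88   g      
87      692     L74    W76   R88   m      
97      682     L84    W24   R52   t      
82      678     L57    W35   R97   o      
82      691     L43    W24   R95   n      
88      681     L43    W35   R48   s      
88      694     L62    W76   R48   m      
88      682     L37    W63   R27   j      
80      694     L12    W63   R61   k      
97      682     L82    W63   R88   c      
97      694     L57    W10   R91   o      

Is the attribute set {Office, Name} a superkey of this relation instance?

Yes

All 13 rows have distinct {Office, Name} values, so {Office, Name} → (all attributes) holds and {Office, Name} is a superkey.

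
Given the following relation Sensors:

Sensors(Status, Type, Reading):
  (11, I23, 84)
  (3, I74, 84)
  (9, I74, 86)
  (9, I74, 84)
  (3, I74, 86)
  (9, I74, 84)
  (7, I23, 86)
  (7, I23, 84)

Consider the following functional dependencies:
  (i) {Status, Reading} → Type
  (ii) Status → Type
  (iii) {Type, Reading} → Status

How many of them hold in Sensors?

2

(i) {Status, Reading} → Type: every LHS value maps to a single RHS value — holds.
(ii) Status → Type: every LHS value maps to a single RHS value — holds.
(iii) {Type, Reading} → Status: (Type=I23, Reading=84): 2 rows → Status takes values {11, 7} — violation; (Type=I74, Reading=84): 3 rows → Status takes values {3, 9} — violation; (Type=I74, Reading=86): 2 rows → Status takes values {9, 3} — violation — fails.
2 of the 3 dependencies hold.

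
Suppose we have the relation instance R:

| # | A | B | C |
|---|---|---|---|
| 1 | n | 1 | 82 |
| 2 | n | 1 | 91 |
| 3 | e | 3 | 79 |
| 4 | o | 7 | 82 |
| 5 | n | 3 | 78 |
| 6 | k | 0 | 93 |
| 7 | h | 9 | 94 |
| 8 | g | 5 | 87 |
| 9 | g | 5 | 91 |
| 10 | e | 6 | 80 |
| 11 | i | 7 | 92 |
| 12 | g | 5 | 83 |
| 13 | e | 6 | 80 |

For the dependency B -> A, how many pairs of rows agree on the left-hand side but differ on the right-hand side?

2

B=1: all 2 rows agree on A — 0 pairs.
B=3: violating pairs (3,5) — 1 pair.
B=7: violating pairs (4,11) — 1 pair.
B=5: all 3 rows agree on A — 0 pairs.
B=6: all 2 rows agree on A — 0 pairs.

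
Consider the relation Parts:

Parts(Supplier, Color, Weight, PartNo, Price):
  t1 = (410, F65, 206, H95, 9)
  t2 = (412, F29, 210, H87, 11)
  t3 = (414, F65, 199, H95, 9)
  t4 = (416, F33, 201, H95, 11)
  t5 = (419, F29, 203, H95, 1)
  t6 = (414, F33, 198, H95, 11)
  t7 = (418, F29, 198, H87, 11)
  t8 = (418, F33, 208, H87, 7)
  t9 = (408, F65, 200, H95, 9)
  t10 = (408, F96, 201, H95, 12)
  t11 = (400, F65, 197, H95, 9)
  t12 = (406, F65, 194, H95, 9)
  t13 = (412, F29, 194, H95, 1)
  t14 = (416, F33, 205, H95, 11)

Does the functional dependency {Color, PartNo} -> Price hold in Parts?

(Color=F65, PartNo=H95): rows 1, 3, 9, 11, 12 → Price = 9, 9, 9, 9, 9 ✓
(Color=F29, PartNo=H87): rows 2, 7 → Price = 11, 11 ✓
(Color=F33, PartNo=H95): rows 4, 6, 14 → Price = 11, 11, 11 ✓
(Color=F29, PartNo=H95): rows 5, 13 → Price = 1, 1 ✓
(Color=F33, PartNo=H87): row 8 → Price = 7 ✓
(Color=F96, PartNo=H95): row 10 → Price = 12 ✓
Every {Color, PartNo} value is associated with a single Price value, so {Color, PartNo} -> Price holds.

Yes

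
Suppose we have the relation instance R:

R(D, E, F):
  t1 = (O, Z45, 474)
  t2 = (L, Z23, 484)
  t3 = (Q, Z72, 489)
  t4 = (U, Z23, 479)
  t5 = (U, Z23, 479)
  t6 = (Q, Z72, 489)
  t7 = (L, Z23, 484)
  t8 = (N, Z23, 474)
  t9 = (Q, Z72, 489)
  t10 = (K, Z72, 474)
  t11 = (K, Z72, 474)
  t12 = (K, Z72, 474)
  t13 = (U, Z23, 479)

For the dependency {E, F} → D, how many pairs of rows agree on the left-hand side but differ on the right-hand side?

(E=Z23, F=484): all 2 rows agree on D — 0 pairs.
(E=Z72, F=489): all 3 rows agree on D — 0 pairs.
(E=Z23, F=479): all 3 rows agree on D — 0 pairs.
(E=Z72, F=474): all 3 rows agree on D — 0 pairs.

0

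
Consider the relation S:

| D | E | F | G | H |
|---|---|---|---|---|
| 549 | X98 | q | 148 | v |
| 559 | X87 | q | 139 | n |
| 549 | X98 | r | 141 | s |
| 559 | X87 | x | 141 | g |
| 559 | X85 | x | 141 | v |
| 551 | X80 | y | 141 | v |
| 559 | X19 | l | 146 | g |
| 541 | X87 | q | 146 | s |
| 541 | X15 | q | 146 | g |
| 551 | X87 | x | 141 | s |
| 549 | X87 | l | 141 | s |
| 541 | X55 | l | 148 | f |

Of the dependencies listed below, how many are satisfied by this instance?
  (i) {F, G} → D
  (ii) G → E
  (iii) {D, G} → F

0

(i) {F, G} → D: (F=x, G=141): 3 rows → D takes values {559, 551} — violation — fails.
(ii) G → E: G=148: 2 rows → E takes values {X98, X55} — violation; G=141: 6 rows → E takes values {X98, X87, X85, X80} — violation; G=146: 3 rows → E takes values {X19, X87, X15} — violation — fails.
(iii) {D, G} → F: (D=549, G=141): 2 rows → F takes values {r, l} — violation; (D=551, G=141): 2 rows → F takes values {y, x} — violation — fails.
None of the 3 dependencies hold.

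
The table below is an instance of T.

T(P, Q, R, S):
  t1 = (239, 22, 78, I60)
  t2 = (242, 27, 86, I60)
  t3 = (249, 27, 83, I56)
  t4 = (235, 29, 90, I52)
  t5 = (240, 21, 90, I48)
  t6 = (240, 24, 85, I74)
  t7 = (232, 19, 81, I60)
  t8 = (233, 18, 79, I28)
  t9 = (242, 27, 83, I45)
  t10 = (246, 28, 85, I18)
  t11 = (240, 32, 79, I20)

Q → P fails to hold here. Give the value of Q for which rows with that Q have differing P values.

27

Q=22: row 1 → P = 239 ✓
Q=27: rows 2, 3, 9 → P takes values {242, 249} — violation
Q=29: row 4 → P = 235 ✓
Q=21: row 5 → P = 240 ✓
Q=24: row 6 → P = 240 ✓
Q=19: row 7 → P = 232 ✓
Q=18: row 8 → P = 233 ✓
Q=28: row 10 → P = 246 ✓
Q=32: row 11 → P = 240 ✓
The only Q value with inconsistent P is Q=27.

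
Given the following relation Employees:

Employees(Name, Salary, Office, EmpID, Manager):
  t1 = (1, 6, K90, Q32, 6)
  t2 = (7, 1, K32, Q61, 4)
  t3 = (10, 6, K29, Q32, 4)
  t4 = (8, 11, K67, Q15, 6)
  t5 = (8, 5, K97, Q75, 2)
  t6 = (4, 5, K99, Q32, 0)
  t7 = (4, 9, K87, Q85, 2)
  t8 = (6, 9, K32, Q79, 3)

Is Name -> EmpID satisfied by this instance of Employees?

Name=1: row 1 → EmpID = Q32 ✓
Name=7: row 2 → EmpID = Q61 ✓
Name=10: row 3 → EmpID = Q32 ✓
Name=8: rows 4, 5 → EmpID takes values {Q15, Q75} — violation
Name=4: rows 6, 7 → EmpID takes values {Q32, Q85} — violation
Name=6: row 8 → EmpID = Q79 ✓
Two rows agree on Name but differ on EmpID, so Name -> EmpID does not hold.

No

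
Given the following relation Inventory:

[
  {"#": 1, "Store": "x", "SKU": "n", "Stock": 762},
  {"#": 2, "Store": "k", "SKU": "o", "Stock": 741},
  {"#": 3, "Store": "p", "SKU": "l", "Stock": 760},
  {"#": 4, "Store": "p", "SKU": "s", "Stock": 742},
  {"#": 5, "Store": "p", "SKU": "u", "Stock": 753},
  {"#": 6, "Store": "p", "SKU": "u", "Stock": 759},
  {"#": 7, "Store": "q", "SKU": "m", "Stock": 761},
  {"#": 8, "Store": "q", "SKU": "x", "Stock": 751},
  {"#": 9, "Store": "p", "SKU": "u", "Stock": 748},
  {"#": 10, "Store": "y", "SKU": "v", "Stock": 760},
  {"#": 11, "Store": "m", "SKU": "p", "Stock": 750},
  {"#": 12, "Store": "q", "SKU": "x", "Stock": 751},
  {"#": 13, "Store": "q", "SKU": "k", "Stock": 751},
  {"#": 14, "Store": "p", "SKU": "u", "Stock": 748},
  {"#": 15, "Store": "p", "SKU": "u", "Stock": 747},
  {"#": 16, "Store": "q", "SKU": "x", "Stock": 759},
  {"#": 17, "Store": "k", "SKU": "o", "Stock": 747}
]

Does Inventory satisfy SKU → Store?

SKU=n: row 1 → Store = x ✓
SKU=o: rows 2, 17 → Store = k, k ✓
SKU=l: row 3 → Store = p ✓
SKU=s: row 4 → Store = p ✓
SKU=u: rows 5, 6, 9, 14, 15 → Store = p, p, p, p, p ✓
SKU=m: row 7 → Store = q ✓
SKU=x: rows 8, 12, 16 → Store = q, q, q ✓
SKU=v: row 10 → Store = y ✓
SKU=p: row 11 → Store = m ✓
SKU=k: row 13 → Store = q ✓
Every SKU value is associated with a single Store value, so SKU → Store holds.

Yes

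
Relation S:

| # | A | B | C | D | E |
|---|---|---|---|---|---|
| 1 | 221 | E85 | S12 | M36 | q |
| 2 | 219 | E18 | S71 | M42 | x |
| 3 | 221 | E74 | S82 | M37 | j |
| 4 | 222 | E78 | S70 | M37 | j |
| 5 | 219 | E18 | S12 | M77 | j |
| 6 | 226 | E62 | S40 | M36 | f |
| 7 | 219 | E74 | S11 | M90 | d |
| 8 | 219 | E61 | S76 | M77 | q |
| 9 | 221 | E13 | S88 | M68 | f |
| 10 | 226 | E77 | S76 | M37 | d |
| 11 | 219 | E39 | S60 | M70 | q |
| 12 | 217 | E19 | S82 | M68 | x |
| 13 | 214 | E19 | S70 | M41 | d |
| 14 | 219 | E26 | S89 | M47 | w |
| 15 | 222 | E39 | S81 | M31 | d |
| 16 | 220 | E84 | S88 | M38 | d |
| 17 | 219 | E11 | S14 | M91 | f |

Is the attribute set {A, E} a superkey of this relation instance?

No

Rows 8 and 11 have the same {A, E} value (A=219, E=q) but are distinct tuples, so {A, E} does not determine every attribute — not a superkey.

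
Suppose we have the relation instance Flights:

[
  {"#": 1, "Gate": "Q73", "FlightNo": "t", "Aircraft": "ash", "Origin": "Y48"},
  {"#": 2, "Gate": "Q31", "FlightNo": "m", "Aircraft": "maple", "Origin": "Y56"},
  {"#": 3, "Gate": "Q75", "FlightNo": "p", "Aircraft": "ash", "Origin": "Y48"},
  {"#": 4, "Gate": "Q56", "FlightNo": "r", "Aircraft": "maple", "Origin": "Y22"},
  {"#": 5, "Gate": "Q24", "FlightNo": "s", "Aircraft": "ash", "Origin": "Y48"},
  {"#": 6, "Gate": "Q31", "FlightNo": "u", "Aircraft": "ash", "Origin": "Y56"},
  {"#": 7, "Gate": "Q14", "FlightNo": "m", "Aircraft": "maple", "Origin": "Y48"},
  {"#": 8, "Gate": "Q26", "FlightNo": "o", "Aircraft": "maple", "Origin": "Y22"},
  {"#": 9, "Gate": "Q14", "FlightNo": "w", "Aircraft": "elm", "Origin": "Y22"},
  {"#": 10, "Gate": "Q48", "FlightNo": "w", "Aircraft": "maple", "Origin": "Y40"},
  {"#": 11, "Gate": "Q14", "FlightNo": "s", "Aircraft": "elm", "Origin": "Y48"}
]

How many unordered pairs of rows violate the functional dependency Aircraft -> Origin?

13

Aircraft=ash: violating pairs (1,6), (3,6), (5,6) — 3 pairs.
Aircraft=maple: violating pairs (2,4), (2,7), (2,8), (2,10), (4,7), (4,10), (7,8), (7,10), (8,10) — 9 pairs.
Aircraft=elm: violating pairs (9,11) — 1 pair.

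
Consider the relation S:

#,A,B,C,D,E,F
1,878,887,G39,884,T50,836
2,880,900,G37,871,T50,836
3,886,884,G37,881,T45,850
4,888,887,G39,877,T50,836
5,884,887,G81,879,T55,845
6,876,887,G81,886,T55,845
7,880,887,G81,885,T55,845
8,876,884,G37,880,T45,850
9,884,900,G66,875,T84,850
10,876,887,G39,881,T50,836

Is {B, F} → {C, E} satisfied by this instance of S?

Yes

(B=887, F=836): rows 1, 4, 10 → {C,E} = (G39, T50), (G39, T50), (G39, T50) ✓
(B=900, F=836): row 2 → {C,E} = (G37, T50) ✓
(B=884, F=850): rows 3, 8 → {C,E} = (G37, T45), (G37, T45) ✓
(B=887, F=845): rows 5, 6, 7 → {C,E} = (G81, T55), (G81, T55), (G81, T55) ✓
(B=900, F=850): row 9 → {C,E} = (G66, T84) ✓
Every {B, F} value is associated with a single {C, E} value, so {B, F} → {C, E} holds.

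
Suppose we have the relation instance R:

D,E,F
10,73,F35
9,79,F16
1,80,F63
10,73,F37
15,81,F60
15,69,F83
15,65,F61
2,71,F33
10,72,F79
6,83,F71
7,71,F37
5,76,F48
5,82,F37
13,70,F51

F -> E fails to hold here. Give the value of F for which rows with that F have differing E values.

F=F35: 1 row → E = 73 ✓
F=F16: 1 row → E = 79 ✓
F=F63: 1 row → E = 80 ✓
F=F37: 3 rows → E takes values {73, 71, 82} — violation
F=F60: 1 row → E = 81 ✓
F=F83: 1 row → E = 69 ✓
F=F61: 1 row → E = 65 ✓
F=F33: 1 row → E = 71 ✓
F=F79: 1 row → E = 72 ✓
F=F71: 1 row → E = 83 ✓
F=F48: 1 row → E = 76 ✓
F=F51: 1 row → E = 70 ✓
The only F value with inconsistent E is F=F37.

F37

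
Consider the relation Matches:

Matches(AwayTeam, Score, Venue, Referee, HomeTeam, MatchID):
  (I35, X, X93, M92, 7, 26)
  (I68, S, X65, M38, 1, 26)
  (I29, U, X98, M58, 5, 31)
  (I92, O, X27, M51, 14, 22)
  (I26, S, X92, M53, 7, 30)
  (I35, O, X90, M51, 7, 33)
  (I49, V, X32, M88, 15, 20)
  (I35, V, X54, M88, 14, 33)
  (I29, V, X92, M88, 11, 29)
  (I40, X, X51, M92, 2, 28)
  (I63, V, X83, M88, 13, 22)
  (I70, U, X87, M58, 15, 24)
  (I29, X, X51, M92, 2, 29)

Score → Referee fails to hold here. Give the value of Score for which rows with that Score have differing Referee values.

S

Score=X: 3 rows → Referee = M92, M92, M92 ✓
Score=S: 2 rows → Referee takes values {M38, M53} — violation
Score=U: 2 rows → Referee = M58, M58 ✓
Score=O: 2 rows → Referee = M51, M51 ✓
Score=V: 4 rows → Referee = M88, M88, M88, M88 ✓
The only Score value with inconsistent Referee is Score=S.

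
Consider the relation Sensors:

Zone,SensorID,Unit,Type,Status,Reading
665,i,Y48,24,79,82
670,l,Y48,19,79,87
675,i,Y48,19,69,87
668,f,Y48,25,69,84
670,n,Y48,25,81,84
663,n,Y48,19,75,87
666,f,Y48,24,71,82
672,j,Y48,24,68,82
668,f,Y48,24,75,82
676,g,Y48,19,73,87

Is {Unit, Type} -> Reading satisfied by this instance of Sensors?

Yes

(Unit=Y48, Type=24): 4 rows → Reading = 82, 82, 82, 82 ✓
(Unit=Y48, Type=19): 4 rows → Reading = 87, 87, 87, 87 ✓
(Unit=Y48, Type=25): 2 rows → Reading = 84, 84 ✓
Every {Unit, Type} value is associated with a single Reading value, so {Unit, Type} -> Reading holds.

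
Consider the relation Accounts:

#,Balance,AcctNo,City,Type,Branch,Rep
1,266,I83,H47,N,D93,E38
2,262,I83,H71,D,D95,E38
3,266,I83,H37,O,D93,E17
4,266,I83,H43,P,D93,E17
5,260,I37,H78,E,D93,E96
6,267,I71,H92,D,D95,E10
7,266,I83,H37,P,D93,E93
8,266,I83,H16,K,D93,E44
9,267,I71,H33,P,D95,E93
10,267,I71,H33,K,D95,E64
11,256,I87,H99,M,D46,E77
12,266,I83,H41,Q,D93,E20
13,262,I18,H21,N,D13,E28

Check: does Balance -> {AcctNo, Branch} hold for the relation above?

Balance=266: rows 1, 3, 4, 7, 8, 12 → {AcctNo,Branch} = (I83, D93), (I83, D93), (I83, D93), (I83, D93), (I83, D93), (I83, D93) ✓
Balance=262: rows 2, 13 → {AcctNo,Branch} takes values {(I83, D95), (I18, D13)} — violation
Balance=260: row 5 → {AcctNo,Branch} = (I37, D93) ✓
Balance=267: rows 6, 9, 10 → {AcctNo,Branch} = (I71, D95), (I71, D95), (I71, D95) ✓
Balance=256: row 11 → {AcctNo,Branch} = (I87, D46) ✓
Two rows agree on Balance but differ on {AcctNo, Branch}, so Balance -> {AcctNo, Branch} does not hold.

No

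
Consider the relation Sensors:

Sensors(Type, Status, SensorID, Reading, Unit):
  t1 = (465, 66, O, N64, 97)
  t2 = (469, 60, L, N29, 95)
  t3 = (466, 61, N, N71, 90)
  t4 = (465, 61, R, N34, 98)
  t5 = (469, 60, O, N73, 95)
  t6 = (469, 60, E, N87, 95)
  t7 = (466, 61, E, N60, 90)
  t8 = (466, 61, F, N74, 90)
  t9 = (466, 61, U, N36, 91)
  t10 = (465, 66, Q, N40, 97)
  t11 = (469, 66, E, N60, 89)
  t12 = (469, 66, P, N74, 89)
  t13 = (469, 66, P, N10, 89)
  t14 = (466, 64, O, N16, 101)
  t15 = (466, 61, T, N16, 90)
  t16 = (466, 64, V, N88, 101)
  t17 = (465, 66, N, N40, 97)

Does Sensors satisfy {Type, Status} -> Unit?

No

(Type=465, Status=66): rows 1, 10, 17 → Unit = 97, 97, 97 ✓
(Type=469, Status=60): rows 2, 5, 6 → Unit = 95, 95, 95 ✓
(Type=466, Status=61): rows 3, 7, 8, 9, 15 → Unit takes values {90, 91} — violation
(Type=465, Status=61): row 4 → Unit = 98 ✓
(Type=469, Status=66): rows 11, 12, 13 → Unit = 89, 89, 89 ✓
(Type=466, Status=64): rows 14, 16 → Unit = 101, 101 ✓
Two rows agree on {Type, Status} but differ on Unit, so {Type, Status} -> Unit does not hold.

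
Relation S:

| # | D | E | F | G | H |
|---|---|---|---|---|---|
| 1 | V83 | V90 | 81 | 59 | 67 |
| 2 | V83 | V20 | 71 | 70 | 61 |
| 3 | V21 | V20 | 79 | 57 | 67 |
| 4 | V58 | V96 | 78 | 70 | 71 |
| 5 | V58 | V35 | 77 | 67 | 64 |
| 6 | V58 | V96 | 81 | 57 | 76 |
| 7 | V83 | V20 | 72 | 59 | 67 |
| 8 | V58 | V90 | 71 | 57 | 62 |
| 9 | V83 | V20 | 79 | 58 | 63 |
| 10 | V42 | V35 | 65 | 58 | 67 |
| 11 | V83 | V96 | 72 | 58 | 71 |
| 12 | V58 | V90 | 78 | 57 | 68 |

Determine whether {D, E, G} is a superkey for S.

No

Rows 8 and 12 have the same {D, E, G} value (D=V58, E=V90, G=57) but are distinct tuples, so {D, E, G} does not determine every attribute — not a superkey.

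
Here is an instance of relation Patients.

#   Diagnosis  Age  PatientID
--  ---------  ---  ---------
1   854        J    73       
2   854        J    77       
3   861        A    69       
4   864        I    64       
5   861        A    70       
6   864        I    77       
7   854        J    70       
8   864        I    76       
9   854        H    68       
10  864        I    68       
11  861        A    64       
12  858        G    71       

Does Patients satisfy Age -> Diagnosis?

Age=J: rows 1, 2, 7 → Diagnosis = 854, 854, 854 ✓
Age=A: rows 3, 5, 11 → Diagnosis = 861, 861, 861 ✓
Age=I: rows 4, 6, 8, 10 → Diagnosis = 864, 864, 864, 864 ✓
Age=H: row 9 → Diagnosis = 854 ✓
Age=G: row 12 → Diagnosis = 858 ✓
Every Age value is associated with a single Diagnosis value, so Age -> Diagnosis holds.

Yes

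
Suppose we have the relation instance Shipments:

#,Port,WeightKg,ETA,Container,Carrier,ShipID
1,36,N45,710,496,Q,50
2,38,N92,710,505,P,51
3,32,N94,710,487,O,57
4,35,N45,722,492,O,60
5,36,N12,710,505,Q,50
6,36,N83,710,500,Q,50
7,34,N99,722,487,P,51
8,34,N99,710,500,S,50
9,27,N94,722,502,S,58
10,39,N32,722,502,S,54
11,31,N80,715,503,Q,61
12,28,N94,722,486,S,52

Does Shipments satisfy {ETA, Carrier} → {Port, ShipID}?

(ETA=710, Carrier=Q): rows 1, 5, 6 → {Port,ShipID} = (36, 50), (36, 50), (36, 50) ✓
(ETA=710, Carrier=P): row 2 → {Port,ShipID} = (38, 51) ✓
(ETA=710, Carrier=O): row 3 → {Port,ShipID} = (32, 57) ✓
(ETA=722, Carrier=O): row 4 → {Port,ShipID} = (35, 60) ✓
(ETA=722, Carrier=P): row 7 → {Port,ShipID} = (34, 51) ✓
(ETA=710, Carrier=S): row 8 → {Port,ShipID} = (34, 50) ✓
(ETA=722, Carrier=S): rows 9, 10, 12 → {Port,ShipID} takes values {(27, 58), (39, 54), (28, 52)} — violation
(ETA=715, Carrier=Q): row 11 → {Port,ShipID} = (31, 61) ✓
Two rows agree on {ETA, Carrier} but differ on {Port, ShipID}, so {ETA, Carrier} → {Port, ShipID} does not hold.

No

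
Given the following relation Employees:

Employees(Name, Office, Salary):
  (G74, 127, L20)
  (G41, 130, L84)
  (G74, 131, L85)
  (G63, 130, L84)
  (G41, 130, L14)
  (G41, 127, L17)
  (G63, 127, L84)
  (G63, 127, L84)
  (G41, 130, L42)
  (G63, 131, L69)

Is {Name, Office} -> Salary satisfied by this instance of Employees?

No

(Name=G74, Office=127): 1 row → Salary = L20 ✓
(Name=G41, Office=130): 3 rows → Salary takes values {L84, L14, L42} — violation
(Name=G74, Office=131): 1 row → Salary = L85 ✓
(Name=G63, Office=130): 1 row → Salary = L84 ✓
(Name=G41, Office=127): 1 row → Salary = L17 ✓
(Name=G63, Office=127): 2 rows → Salary = L84, L84 ✓
(Name=G63, Office=131): 1 row → Salary = L69 ✓
Two rows agree on {Name, Office} but differ on Salary, so {Name, Office} -> Salary does not hold.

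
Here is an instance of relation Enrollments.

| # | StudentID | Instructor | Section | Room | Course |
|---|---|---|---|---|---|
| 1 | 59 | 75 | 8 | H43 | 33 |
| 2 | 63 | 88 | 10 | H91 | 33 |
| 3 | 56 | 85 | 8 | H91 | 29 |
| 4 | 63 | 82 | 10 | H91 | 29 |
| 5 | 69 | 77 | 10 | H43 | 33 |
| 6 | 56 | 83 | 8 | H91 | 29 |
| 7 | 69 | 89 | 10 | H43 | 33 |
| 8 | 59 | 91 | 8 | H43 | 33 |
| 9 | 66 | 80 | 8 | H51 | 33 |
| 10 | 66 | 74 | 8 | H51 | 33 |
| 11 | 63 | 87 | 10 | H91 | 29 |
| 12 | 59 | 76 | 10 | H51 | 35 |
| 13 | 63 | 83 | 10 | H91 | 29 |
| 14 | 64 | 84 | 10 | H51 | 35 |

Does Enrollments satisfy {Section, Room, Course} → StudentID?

No

(Section=8, Room=H43, Course=33): rows 1, 8 → StudentID = 59, 59 ✓
(Section=10, Room=H91, Course=33): row 2 → StudentID = 63 ✓
(Section=8, Room=H91, Course=29): rows 3, 6 → StudentID = 56, 56 ✓
(Section=10, Room=H91, Course=29): rows 4, 11, 13 → StudentID = 63, 63, 63 ✓
(Section=10, Room=H43, Course=33): rows 5, 7 → StudentID = 69, 69 ✓
(Section=8, Room=H51, Course=33): rows 9, 10 → StudentID = 66, 66 ✓
(Section=10, Room=H51, Course=35): rows 12, 14 → StudentID takes values {59, 64} — violation
Two rows agree on {Section, Room, Course} but differ on StudentID, so {Section, Room, Course} → StudentID does not hold.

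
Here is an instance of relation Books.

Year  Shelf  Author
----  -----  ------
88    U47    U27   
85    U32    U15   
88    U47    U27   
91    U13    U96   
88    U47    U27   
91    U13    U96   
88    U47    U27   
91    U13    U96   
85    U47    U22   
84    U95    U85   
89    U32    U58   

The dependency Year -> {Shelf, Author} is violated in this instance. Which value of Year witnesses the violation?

85

Year=88: 4 rows → {Shelf,Author} = (U47, U27), (U47, U27), (U47, U27), (U47, U27) ✓
Year=85: 2 rows → {Shelf,Author} takes values {(U32, U15), (U47, U22)} — violation
Year=91: 3 rows → {Shelf,Author} = (U13, U96), (U13, U96), (U13, U96) ✓
Year=84: 1 row → {Shelf,Author} = (U95, U85) ✓
Year=89: 1 row → {Shelf,Author} = (U32, U58) ✓
The only Year value with inconsistent RHS is Year=85.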